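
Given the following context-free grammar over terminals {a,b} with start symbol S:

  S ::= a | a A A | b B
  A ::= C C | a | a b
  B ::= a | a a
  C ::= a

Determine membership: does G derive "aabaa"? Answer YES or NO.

Convert to CNF:
  S -> T0 X2 | T1 B | a
  A -> C C | T0 T1 | a
  B -> T0 T0 | a
  C -> a
  T0 -> a
  T1 -> b
  X2 -> A A

CYK fill:
  T[0,0] 'a' = {A,B,C,S,T0}  orig:{A,B,C,S}
  T[1,1] 'a' = {A,B,C,S,T0}  orig:{A,B,C,S}
  T[2,2] 'b' = {T1}  orig:{}
  T[3,3] 'a' = {A,B,C,S,T0}  orig:{A,B,C,S}
  T[4,4] 'a' = {A,B,C,S,T0}  orig:{A,B,C,S}
  T[0,1] 'aa' = {A,B,X2}  orig:{A,B}
  T[1,2] 'ab' = {A}
  T[2,3] 'ba' = {S}
  T[3,4] 'aa' = {A,B,X2}  orig:{A,B}
  T[0,2] 'aab' = {X2}  orig:{}
  T[1,3] 'aba' = {X2}  orig:{}
  T[2,4] 'baa' = {S}
  T[0,3] 'aaba' = {S}
  T[1,4] 'abaa' = {X2}  orig:{}
  T[0,4] 'aabaa' = {S}

S ∈ T[0,4] ⇒ YES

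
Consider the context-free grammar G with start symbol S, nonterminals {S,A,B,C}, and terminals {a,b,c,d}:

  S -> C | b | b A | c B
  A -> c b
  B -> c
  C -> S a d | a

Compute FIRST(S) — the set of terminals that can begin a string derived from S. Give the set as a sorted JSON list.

FIRST sets, iterate to fixpoint:
[1]
  A via A→c b: +{c}
  B via B→c: +{c}
  C via C→a: +{a}
  S via S→C: +{a}
  S via S→b: +{b}
  S via S→c B: +{c}
  S: {a,b,c}  A: {c}  B: {c}  C: {a}
[2]
  C via C→S a d: +{b,c}
  S: {a,b,c}  A: {c}  B: {c}  C: {a,b,c}
[3] (no change)
  S: {a,b,c}  A: {c}  B: {c}  C: {a,b,c}

FIRST(S) = ["a", "b", "c"]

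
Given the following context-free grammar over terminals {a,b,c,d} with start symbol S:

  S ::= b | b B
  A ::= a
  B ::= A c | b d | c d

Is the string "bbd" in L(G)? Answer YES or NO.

CNF form of G:
  S -> T1 B | b
  A -> a
  B -> A T0 | T0 T2 | T1 T2
  T0 -> c
  T1 -> b
  T2 -> d

Fill CYK table bottom-up:
  [0..0]={S,T1}  "b"  orig:{S}
  [1..1]={S,T1}  "b"  orig:{S}
  [2..2]={T2}  "d"  orig:{}
  [0..1]=∅  "bb"
  [1..2]={B}  "bd"
  [0..2]={S}  "bbd"

S ∈ T[0,2] ⇒ YES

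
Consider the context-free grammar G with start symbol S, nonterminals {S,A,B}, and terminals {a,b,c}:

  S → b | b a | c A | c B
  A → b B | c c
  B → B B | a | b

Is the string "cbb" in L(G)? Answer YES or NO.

CNF form of G:
  S -> T0 T2 | T1 A | T1 B | b
  A -> T0 B | T1 T1
  B -> B B | a | b
  T0 -> b
  T1 -> c
  T2 -> a

CYK table (by increasing span):
  [0..0]={T1}  "c"  orig:{}
  [1..1]={B,S,T0}  "b"  orig:{B,S}
  [2..2]={B,S,T0}  "b"  orig:{B,S}
  [0..1]={S}  "cb"
  [1..2]={A,B}  "bb"
  [0..2]={S}  "cbb"

S ∈ T[0,2] ⇒ YES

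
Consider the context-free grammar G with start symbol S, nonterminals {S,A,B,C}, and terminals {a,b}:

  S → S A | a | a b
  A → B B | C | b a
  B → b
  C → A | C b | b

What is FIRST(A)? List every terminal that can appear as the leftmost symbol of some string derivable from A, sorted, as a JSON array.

FIRST iteration:
round 1:
  A via A→b a: +{b}
  B via B→b: +{b}
  C via C→A: +{b}
  S via S→a: +{a}
  FIRST[S]={a}  FIRST[A]={b}  FIRST[B]={b}  FIRST[C]={b}
round 2: (no change)
  FIRST[S]={a}  FIRST[A]={b}  FIRST[B]={b}  FIRST[C]={b}

FIRST(A) = ["b"]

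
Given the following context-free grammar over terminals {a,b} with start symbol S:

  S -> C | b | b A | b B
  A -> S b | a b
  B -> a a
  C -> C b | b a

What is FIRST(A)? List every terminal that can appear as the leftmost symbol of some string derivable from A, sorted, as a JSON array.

FIRST iteration:
[1]
  A via A→a b: +{a}
  B via B→a a: +{a}
  C via C→b a: +{b}
  S via S→C: +{b}
  FIRST[S]={b}  FIRST[A]={a}  FIRST[B]={a}  FIRST[C]={b}
[2]
  A via A→S b: +{b}
  FIRST[S]={b}  FIRST[A]={a,b}  FIRST[B]={a}  FIRST[C]={b}
[3] (stable)
  FIRST[S]={b}  FIRST[A]={a,b}  FIRST[B]={a}  FIRST[C]={b}

FIRST(A) = ["a", "b"]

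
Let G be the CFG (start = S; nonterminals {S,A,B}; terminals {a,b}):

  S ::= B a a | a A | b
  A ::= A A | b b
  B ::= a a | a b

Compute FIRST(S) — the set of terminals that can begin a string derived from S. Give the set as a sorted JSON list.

FIRST sets, iterate to fixpoint:
iter 1:
  A via A→b b: +{b}
  B via B→a a: +{a}
  S via S→B a a: +{a}
  S via S→b: +{b}
  FIRST[S]={a,b}  FIRST[A]={b}  FIRST[B]={a}
iter 2: (no change)
  FIRST[S]={a,b}  FIRST[A]={b}  FIRST[B]={a}

FIRST(S) = ["a", "b"]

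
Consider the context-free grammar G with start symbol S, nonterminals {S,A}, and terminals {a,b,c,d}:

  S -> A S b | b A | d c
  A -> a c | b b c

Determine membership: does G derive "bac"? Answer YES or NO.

Convert to CNF:
  S -> A X5 | T2 A | T3 T1
  A -> T0 T1 | T2 X4
  T0 -> a
  T1 -> c
  T2 -> b
  T3 -> d
  X4 -> T2 T1
  X5 -> S T2

Fill CYK table bottom-up:
  T[0,0] 'b' = {T2}  orig:{}
  T[1,1] 'a' = {T0}  orig:{}
  T[2,2] 'c' = {T1}  orig:{}
  T[0,1] 'ba' = ∅
  T[1,2] 'ac' = {A}
  T[0,2] 'bac' = {S}

S ∈ T[0,2] ⇒ YES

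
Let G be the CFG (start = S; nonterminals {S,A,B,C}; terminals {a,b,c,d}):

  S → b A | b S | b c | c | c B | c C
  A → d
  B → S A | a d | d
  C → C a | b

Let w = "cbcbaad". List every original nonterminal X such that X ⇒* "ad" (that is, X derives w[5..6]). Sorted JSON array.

CNF form of G:
  S -> T2 A | T2 S | T2 T3 | T3 B | T3 C | c
  A -> d
  B -> S A | T0 T1 | d
  C -> C T0 | b
  T0 -> a
  T1 -> d
  T2 -> b
  T3 -> c

Fill CYK table bottom-up (cells [i..j] with 5 ≤ i ≤ j ≤ 6 only):
  T[5,5] 'a' = {T0}  orig:{}
  T[6,6] 'd' = {A,B,T1}  orig:{A,B}
  T[5,6] 'ad' = {B}

Original NTs in T[5,6] deriving "ad": ["B"]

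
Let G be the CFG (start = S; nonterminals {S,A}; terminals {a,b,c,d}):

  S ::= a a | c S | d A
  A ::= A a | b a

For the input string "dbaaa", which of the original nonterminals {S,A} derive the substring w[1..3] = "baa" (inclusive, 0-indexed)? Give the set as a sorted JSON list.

CNF form of G:
  S -> T0 T0 | T2 S | T3 A
  A -> A T0 | T1 T0
  T0 -> a
  T1 -> b
  T2 -> c
  T3 -> d

Fill CYK table bottom-up, restricted to cells inside w[1..3]:
  [1..1]={T1}  "b"  orig:{}
  [2..2]={T0}  "a"  orig:{}
  [3..3]={T0}  "a"  orig:{}
  [1..2]={A}  "ba"
  [2..3]={S}  "aa"
  [1..3]={A}  "baa"

Original NTs in T[1,3] deriving "baa": ["A"]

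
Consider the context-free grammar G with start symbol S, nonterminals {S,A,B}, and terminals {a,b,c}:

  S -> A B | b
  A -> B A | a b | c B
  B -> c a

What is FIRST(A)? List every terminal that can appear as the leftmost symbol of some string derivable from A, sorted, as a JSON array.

Compute FIRST by fixpoint:
[1]
  A via A→a b: +{a}
  A via A→c B: +{c}
  B via B→c a: +{c}
  S via S→A B: +{a,c}
  S via S→b: +{b}
  FIRST(S)={a,b,c}  FIRST(A)={a,c}  FIRST(B)={c}
[2] — fixpoint
  FIRST(S)={a,b,c}  FIRST(A)={a,c}  FIRST(B)={c}

FIRST(A) = ["a", "c"]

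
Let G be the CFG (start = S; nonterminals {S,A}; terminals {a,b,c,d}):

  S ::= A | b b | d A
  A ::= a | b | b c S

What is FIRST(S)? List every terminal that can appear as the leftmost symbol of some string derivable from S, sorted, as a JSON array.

Compute FIRST by fixpoint:
pass 1:
  A via A→a: +{a}
  A via A→b: +{b}
  S via S→A: +{a,b}
  S via S→d A: +{d}
  S: {a,b,d}  A: {a,b}
pass 2: done
  S: {a,b,d}  A: {a,b}

FIRST(S) = ["a", "b", "d"]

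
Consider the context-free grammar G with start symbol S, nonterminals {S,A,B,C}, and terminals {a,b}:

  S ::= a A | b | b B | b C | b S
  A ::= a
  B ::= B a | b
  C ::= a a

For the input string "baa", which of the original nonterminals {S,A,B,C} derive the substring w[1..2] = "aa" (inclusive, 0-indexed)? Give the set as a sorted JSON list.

Convert to CNF:
  S -> T0 A | T1 B | T1 C | T1 S | b
  A -> a
  B -> B T0 | b
  C -> T0 T0
  T0 -> a
  T1 -> b

CYK table (by increasing span), restricted to cells inside w[1..2]:
  cell(1,1) a: {A,T0}  orig:{A}
  cell(2,2) a: {A,T0}  orig:{A}
  cell(1,2) aa: {C,S}

Original NTs in T[1,2] deriving "aa": ["C", "S"]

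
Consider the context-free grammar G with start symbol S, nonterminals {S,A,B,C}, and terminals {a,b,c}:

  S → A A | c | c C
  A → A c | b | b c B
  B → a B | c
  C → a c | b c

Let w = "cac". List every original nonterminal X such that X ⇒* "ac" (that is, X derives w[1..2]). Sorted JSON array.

Convert to CNF:
  S -> A A | T0 C | c
  A -> A T0 | T1 X3 | b
  B -> T2 B | c
  C -> T1 T0 | T2 T0
  T0 -> c
  T1 -> b
  T2 -> a
  X3 -> T0 B

Fill CYK table bottom-up, restricted to cells inside w[1..2]:
  cell(1,1) a: {T2}  orig:{}
  cell(2,2) c: {B,S,T0}  orig:{B,S}
  cell(1,2) ac: {B,C}

Original NTs in T[1,2] deriving "ac": ["B", "C"]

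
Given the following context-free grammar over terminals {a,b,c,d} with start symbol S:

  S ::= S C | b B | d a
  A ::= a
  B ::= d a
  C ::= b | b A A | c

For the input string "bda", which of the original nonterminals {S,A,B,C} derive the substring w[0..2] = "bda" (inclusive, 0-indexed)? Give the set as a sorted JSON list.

Convert to CNF:
  S -> S C | T0 T1 | T2 B
  A -> a
  B -> T0 T1
  C -> T2 X3 | b | c
  T0 -> d
  T1 -> a
  T2 -> b
  X3 -> A A

CYK fill — only the sub-triangle for w[0..2]:
  cell(0,0) b: {C,T2}  orig:{C}
  cell(1,1) d: {T0}  orig:{}
  cell(2,2) a: {A,T1}  orig:{A}
  cell(0,1) bd: ∅
  cell(1,2) da: {B,S}
  cell(0,2) bda: {S}

Original NTs in T[0,2] deriving "bda": ["S"]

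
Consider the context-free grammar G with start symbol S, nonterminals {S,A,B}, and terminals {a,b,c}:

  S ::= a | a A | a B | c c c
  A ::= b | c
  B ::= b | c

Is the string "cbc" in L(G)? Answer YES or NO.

CNF form of G:
  S -> T0 A | T0 B | T1 X2 | a
  A -> b | c
  B -> b | c
  T0 -> a
  T1 -> c
  X2 -> T1 T1

CYK fill:
  T[0,0] 'c' = {A,B,T1}  orig:{A,B}
  T[1,1] 'b' = {A,B}
  T[2,2] 'c' = {A,B,T1}  orig:{A,B}
  T[0,1] 'cb' = ∅
  T[1,2] 'bc' = ∅
  T[0,2] 'cbc' = ∅

S ∉ T[0,2] ⇒ NO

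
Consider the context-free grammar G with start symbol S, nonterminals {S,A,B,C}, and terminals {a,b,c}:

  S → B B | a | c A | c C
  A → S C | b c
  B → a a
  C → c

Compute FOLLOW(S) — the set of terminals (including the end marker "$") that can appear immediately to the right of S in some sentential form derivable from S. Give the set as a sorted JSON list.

FIRST sets, iterate to fixpoint:
pass 1:
  A via A→b c: +{b}
  B via B→a a: +{a}
  C via C→c: +{c}
  S via S→B B: +{a}
  S via S→c A: +{c}
  FIRST[S]={a,c}  FIRST[A]={b}  FIRST[B]={a}  FIRST[C]={c}
pass 2:
  A via A→S C: +{a,c}
  FIRST[S]={a,c}  FIRST[A]={a,b,c}  FIRST[B]={a}  FIRST[C]={c}
pass 3: — fixpoint
  FIRST[S]={a,c}  FIRST[A]={a,b,c}  FIRST[B]={a}  FIRST[C]={c}

FOLLOW iteration:
initialize: $ ∈ FOLLOW(S)
[1]
  A→S C: FOLLOW(S) ⊇ FIRST(C) = {c}; new: +{c}
  S→B B: FOLLOW(B) ⊇ FIRST(B) = {a}; new: +{a}
  S→B B: FOLLOW(B) ⊇ FOLLOW(S) ⊇ {$,c}; new: +{$,c}
  S→c A: FOLLOW(A) ⊇ FOLLOW(S) ⊇ {$,c}; new: +{$,c}
  S→c C: FOLLOW(C) ⊇ FOLLOW(S) ⊇ {$,c}; new: +{$,c}
  FOLLOW[S]={$,c}  FOLLOW[A]={$,c}  FOLLOW[B]={$,a,c}  FOLLOW[C]={$,c}
[2] (no change)
  FOLLOW[S]={$,c}  FOLLOW[A]={$,c}  FOLLOW[B]={$,a,c}  FOLLOW[C]={$,c}

FOLLOW(S) = ["$", "c"]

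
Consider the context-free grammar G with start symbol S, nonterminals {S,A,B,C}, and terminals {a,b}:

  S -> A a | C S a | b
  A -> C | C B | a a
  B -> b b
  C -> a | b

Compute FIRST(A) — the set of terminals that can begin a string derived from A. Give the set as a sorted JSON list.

Compute FIRST by fixpoint:
iter 1:
  A via A→a a: +{a}
  B via B→b b: +{b}
  C via C→a: +{a}
  C via C→b: +{b}
  S via S→A a: +{a}
  S via S→C S a: +{b}
  S: {a,b}  A: {a}  B: {b}  C: {a,b}
iter 2:
  A via A→C: +{b}
  S: {a,b}  A: {a,b}  B: {b}  C: {a,b}
iter 3: — fixpoint
  S: {a,b}  A: {a,b}  B: {b}  C: {a,b}

FIRST(A) = ["a", "b"]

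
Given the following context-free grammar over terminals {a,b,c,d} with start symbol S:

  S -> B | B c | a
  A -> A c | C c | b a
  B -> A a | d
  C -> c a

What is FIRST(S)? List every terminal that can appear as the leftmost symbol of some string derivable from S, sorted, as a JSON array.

FIRST iteration:
pass 1:
  A via A→b a: +{b}
  B via B→A a: +{b}
  B via B→d: +{d}
  C via C→c a: +{c}
  S via S→B: +{b,d}
  S via S→a: +{a}
  FIRST[S]={a,b,d}  FIRST[A]={b}  FIRST[B]={b,d}  FIRST[C]={c}
pass 2:
  A via A→C c: +{c}
  B via B→A a: +{c}
  S via S→B: +{c}
  FIRST[S]={a,b,c,d}  FIRST[A]={b,c}  FIRST[B]={b,c,d}  FIRST[C]={c}
pass 3: — fixpoint
  FIRST[S]={a,b,c,d}  FIRST[A]={b,c}  FIRST[B]={b,c,d}  FIRST[C]={c}

FIRST(S) = ["a", "b", "c", "d"]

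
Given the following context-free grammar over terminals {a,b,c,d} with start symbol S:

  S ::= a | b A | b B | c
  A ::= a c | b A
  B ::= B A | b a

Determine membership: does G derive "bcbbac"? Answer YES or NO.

CNF form of G:
  S -> T2 A | T2 B | a | c
  A -> T0 T1 | T2 A
  B -> B A | T2 T0
  T0 -> a
  T1 -> c
  T2 -> b

Fill CYK table bottom-up:
  [0..0]={T2}  "b"  orig:{}
  [1..1]={S,T1}  "c"  orig:{S}
  [2..2]={T2}  "b"  orig:{}
  [3..3]={T2}  "b"  orig:{}
  [4..4]={S,T0}  "a"  orig:{S}
  [5..5]={S,T1}  "c"  orig:{S}
  [0..1]=∅  "bc"
  [1..2]=∅  "cb"
  [2..3]=∅  "bb"
  [3..4]={B}  "ba"
  [4..5]={A}  "ac"
  [0..2]=∅  "bcb"
  [1..3]=∅  "cbb"
  [2..4]={S}  "bba"
  [3..5]={A,S}  "bac"
  [0..3]=∅  "bcbb"
  [1..4]=∅  "cbba"
  [2..5]={A,S}  "bbac"
  [0..4]=∅  "bcbba"
  [1..5]=∅  "cbbac"
  [0..5]=∅  "bcbbac"

S ∉ T[0,5] ⇒ NO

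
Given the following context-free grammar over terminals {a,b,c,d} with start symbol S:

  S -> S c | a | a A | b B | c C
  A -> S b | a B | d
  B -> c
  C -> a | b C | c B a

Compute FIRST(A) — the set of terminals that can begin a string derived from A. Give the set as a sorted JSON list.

FIRST sets, iterate to fixpoint:
round 1:
  A via A→a B: +{a}
  A via A→d: +{d}
  B via B→c: +{c}
  C via C→a: +{a}
  C via C→b C: +{b}
  C via C→c B a: +{c}
  S via S→a: +{a}
  S via S→b B: +{b}
  S via S→c C: +{c}
  S: {a,b,c}  A: {a,d}  B: {c}  C: {a,b,c}
round 2:
  A via A→S b: +{b,c}
  S: {a,b,c}  A: {a,b,c,d}  B: {c}  C: {a,b,c}
round 3: (no change)
  S: {a,b,c}  A: {a,b,c,d}  B: {c}  C: {a,b,c}

FIRST(A) = ["a", "b", "c", "d"]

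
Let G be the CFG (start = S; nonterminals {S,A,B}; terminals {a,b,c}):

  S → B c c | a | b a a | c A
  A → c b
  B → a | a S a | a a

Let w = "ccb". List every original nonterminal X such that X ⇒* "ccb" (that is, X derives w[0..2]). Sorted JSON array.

CNF form of G:
  S -> B X4 | T0 A | T1 X5 | a
  A -> T0 T1
  B -> T2 T2 | T2 X3 | a
  T0 -> c
  T1 -> b
  T2 -> a
  X3 -> S T2
  X4 -> T0 T0
  X5 -> T2 T2

CYK table (by increasing span), restricted to cells inside w[0..2]:
  cell(0,0) c: {T0}  orig:{}
  cell(1,1) c: {T0}  orig:{}
  cell(2,2) b: {T1}  orig:{}
  cell(0,1) cc: {X4}  orig:{}
  cell(1,2) cb: {A}
  cell(0,2) ccb: {S}

Original NTs in T[0,2] deriving "ccb": ["S"]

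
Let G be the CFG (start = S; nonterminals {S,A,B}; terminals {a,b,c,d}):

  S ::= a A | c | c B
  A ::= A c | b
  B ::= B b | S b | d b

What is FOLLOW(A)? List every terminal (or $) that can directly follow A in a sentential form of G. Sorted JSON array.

FIRST sets, iterate to fixpoint:
pass 1:
  A via A→b: +{b}
  B via B→d b: +{d}
  S via S→a A: +{a}
  S via S→c: +{c}
  FIRST(S)={a,c}  FIRST(A)={b}  FIRST(B)={d}
pass 2:
  B via B→S b: +{a,c}
  FIRST(S)={a,c}  FIRST(A)={b}  FIRST(B)={a,c,d}
pass 3: done
  FIRST(S)={a,c}  FIRST(A)={b}  FIRST(B)={a,c,d}

Compute FOLLOW by fixpoint:
initialize: $ ∈ FOLLOW(S)
round 1:
  A→A c: FOLLOW(A) ⊇ FIRST(c) = {c}; new: +{c}
  B→B b: FOLLOW(B) ⊇ FIRST(b) = {b}; new: +{b}
  B→S b: FOLLOW(S) ⊇ FIRST(b) = {b}; new: +{b}
  S→a A: FOLLOW(A) ⊇ FOLLOW(S) ⊇ {$,b}; new: +{$,b}
  S→c B: FOLLOW(B) ⊇ FOLLOW(S) ⊇ {$,b}; new: +{$}
  S: {$,b}  A: {$,b,c}  B: {$,b}
round 2: done
  S: {$,b}  A: {$,b,c}  B: {$,b}

FOLLOW(A) = ["$", "b", "c"]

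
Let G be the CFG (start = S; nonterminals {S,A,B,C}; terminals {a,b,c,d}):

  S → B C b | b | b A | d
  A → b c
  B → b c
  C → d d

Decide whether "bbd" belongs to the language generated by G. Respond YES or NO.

CNF form of G:
  S -> B X3 | T0 A | b | d
  A -> T0 T1
  B -> T0 T1
  C -> T2 T2
  T0 -> b
  T1 -> c
  T2 -> d
  X3 -> C T0

CYK fill:
  [0..0]={S,T0}  "b"  orig:{S}
  [1..1]={S,T0}  "b"  orig:{S}
  [2..2]={S,T2}  "d"  orig:{S}
  [0..1]=∅  "bb"
  [1..2]=∅  "bd"
  [0..2]=∅  "bbd"

S ∉ T[0,2] ⇒ NO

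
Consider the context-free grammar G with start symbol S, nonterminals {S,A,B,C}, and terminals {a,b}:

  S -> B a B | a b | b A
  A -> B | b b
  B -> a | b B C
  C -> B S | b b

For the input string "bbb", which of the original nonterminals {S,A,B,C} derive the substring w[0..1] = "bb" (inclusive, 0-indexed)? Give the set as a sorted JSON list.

CNF form of G:
  S -> B X4 | T0 A | T1 T0
  A -> T0 T0 | T0 X2 | a
  B -> T0 X3 | a
  C -> B S | T0 T0
  T0 -> b
  T1 -> a
  X2 -> B C
  X3 -> B C
  X4 -> T1 B

CYK fill, restricted to cells inside w[0..1]:
  T[0,0] 'b' = {T0}  orig:{}
  T[1,1] 'b' = {T0}  orig:{}
  T[0,1] 'bb' = {A,C}

Original NTs in T[0,1] deriving "bb": ["A", "C"]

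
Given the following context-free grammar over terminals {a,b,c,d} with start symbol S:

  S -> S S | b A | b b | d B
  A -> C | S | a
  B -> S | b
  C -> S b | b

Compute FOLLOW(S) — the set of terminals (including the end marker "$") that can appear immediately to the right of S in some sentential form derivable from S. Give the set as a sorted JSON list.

FIRST iteration:
iter 1:
  A via A→a: +{a}
  B via B→b: +{b}
  C via C→b: +{b}
  S via S→b A: +{b}
  S via S→d B: +{d}
  FIRST[S]={b,d}  FIRST[A]={a}  FIRST[B]={b}  FIRST[C]={b}
iter 2:
  A via A→C: +{b}
  A via A→S: +{d}
  B via B→S: +{d}
  C via C→S b: +{d}
  FIRST[S]={b,d}  FIRST[A]={a,b,d}  FIRST[B]={b,d}  FIRST[C]={b,d}
iter 3: (no change)
  FIRST[S]={b,d}  FIRST[A]={a,b,d}  FIRST[B]={b,d}  FIRST[C]={b,d}

FOLLOW sets:
seed FOLLOW(S) with $
iter 1:
  C→S b: FOLLOW(S) ⊇ FIRST(b) = {b}; new: +{b}
  S→S S: FOLLOW(S) ⊇ FIRST(S) = {b,d}; new: +{d}
  S→b A: FOLLOW(A) ⊇ FOLLOW(S) ⊇ {$,b,d}; new: +{$,b,d}
  S→d B: FOLLOW(B) ⊇ FOLLOW(S) ⊇ {$,b,d}; new: +{$,b,d}
  S: {$,b,d}  A: {$,b,d}  B: {$,b,d}  C: {}
iter 2:
  A→C: FOLLOW(C) ⊇ FOLLOW(A) ⊇ {$,b,d}; new: +{$,b,d}
  S: {$,b,d}  A: {$,b,d}  B: {$,b,d}  C: {$,b,d}
iter 3: done
  S: {$,b,d}  A: {$,b,d}  B: {$,b,d}  C: {$,b,d}

FOLLOW(S) = ["$", "b", "d"]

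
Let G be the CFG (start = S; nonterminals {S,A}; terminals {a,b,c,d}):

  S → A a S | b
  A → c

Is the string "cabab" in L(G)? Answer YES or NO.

Convert to CNF:
  S -> A X1 | b
  A -> c
  T0 -> a
  X1 -> T0 S

CYK fill:
  T[0,0] 'c' = {A}
  T[1,1] 'a' = {T0}  orig:{}
  T[2,2] 'b' = {S}
  T[3,3] 'a' = {T0}  orig:{}
  T[4,4] 'b' = {S}
  T[0,1] 'ca' = ∅
  T[1,2] 'ab' = {X1}  orig:{}
  T[2,3] 'ba' = ∅
  T[3,4] 'ab' = {X1}  orig:{}
  T[0,2] 'cab' = {S}
  T[1,3] 'aba' = ∅
  T[2,4] 'bab' = ∅
  T[0,3] 'caba' = ∅
  T[1,4] 'abab' = ∅
  T[0,4] 'cabab' = ∅

S ∉ T[0,4] ⇒ NO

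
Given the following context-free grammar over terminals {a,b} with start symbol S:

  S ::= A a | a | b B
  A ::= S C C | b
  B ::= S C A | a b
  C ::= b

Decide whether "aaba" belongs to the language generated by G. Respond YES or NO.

Convert to CNF:
  S -> A T0 | T1 B | a
  A -> S X2 | b
  B -> S X3 | T0 T1
  C -> b
  T0 -> a
  T1 -> b
  X2 -> C C
  X3 -> C A

CYK table (by increasing span):
  T[0,0] 'a' = {S,T0}  orig:{S}
  T[1,1] 'a' = {S,T0}  orig:{S}
  T[2,2] 'b' = {A,C,T1}  orig:{A,C}
  T[3,3] 'a' = {S,T0}  orig:{S}
  T[0,1] 'aa' = ∅
  T[1,2] 'ab' = {B}
  T[2,3] 'ba' = {S}
  T[0,2] 'aab' = ∅
  T[1,3] 'aba' = ∅
  T[0,3] 'aaba' = ∅

S ∉ T[0,3] ⇒ NO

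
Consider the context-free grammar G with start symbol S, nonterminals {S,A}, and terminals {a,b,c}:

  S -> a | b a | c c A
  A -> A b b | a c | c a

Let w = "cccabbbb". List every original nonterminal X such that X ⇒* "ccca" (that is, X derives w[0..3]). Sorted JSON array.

Convert to CNF:
  S -> T0 T1 | T2 X4 | a
  A -> A X3 | T1 T2 | T2 T1
  T0 -> b
  T1 -> a
  T2 -> c
  X3 -> T0 T0
  X4 -> T2 A

Fill CYK table bottom-up — only the sub-triangle for w[0..3]:
  [0..0]={T2}  "c"  orig:{}
  [1..1]={T2}  "c"  orig:{}
  [2..2]={T2}  "c"  orig:{}
  [3..3]={S,T1}  "a"  orig:{S}
  [0..1]=∅  "cc"
  [1..2]=∅  "cc"
  [2..3]={A}  "ca"
  [0..2]=∅  "ccc"
  [1..3]={X4}  "cca"  orig:{}
  [0..3]={S}  "ccca"

Original NTs in T[0,3] deriving "ccca": ["S"]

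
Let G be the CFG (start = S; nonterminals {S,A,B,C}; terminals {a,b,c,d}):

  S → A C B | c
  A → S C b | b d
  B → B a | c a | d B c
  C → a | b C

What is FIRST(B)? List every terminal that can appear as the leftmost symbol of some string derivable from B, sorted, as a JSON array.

FIRST iteration:
iter 1:
  A via A→b d: +{b}
  B via B→c a: +{c}
  B via B→d B c: +{d}
  C via C→a: +{a}
  C via C→b C: +{b}
  S via S→A C B: +{b}
  S via S→c: +{c}
  FIRST[S]={b,c}  FIRST[A]={b}  FIRST[B]={c,d}  FIRST[C]={a,b}
iter 2:
  A via A→S C b: +{c}
  FIRST[S]={b,c}  FIRST[A]={b,c}  FIRST[B]={c,d}  FIRST[C]={a,b}
iter 3: — fixpoint
  FIRST[S]={b,c}  FIRST[A]={b,c}  FIRST[B]={c,d}  FIRST[C]={a,b}

FIRST(B) = ["c", "d"]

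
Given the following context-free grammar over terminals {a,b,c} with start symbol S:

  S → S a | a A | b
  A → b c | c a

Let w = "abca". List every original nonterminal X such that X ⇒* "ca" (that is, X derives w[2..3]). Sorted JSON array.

Convert to CNF:
  S -> S T2 | T2 A | b
  A -> T0 T1 | T1 T2
  T0 -> b
  T1 -> c
  T2 -> a

Fill CYK table bottom-up (cells [i..j] with 2 ≤ i ≤ j ≤ 3 only):
  cell(2,2) c: {T1}  orig:{}
  cell(3,3) a: {T2}  orig:{}
  cell(2,3) ca: {A}

Original NTs in T[2,3] deriving "ca": ["A"]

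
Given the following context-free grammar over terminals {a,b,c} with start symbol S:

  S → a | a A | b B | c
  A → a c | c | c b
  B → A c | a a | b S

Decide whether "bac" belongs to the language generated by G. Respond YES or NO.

CNF form of G:
  S -> T0 A | T2 B | a | c
  A -> T0 T1 | T1 T2 | c
  B -> A T1 | T0 T0 | T2 S
  T0 -> a
  T1 -> c
  T2 -> b

CYK fill:
  T[0,0] 'b' = {T2}  orig:{}
  T[1,1] 'a' = {S,T0}  orig:{S}
  T[2,2] 'c' = {A,S,T1}  orig:{A,S}
  T[0,1] 'ba' = {B}
  T[1,2] 'ac' = {A,S}
  T[0,2] 'bac' = {B}

S ∉ T[0,2] ⇒ NO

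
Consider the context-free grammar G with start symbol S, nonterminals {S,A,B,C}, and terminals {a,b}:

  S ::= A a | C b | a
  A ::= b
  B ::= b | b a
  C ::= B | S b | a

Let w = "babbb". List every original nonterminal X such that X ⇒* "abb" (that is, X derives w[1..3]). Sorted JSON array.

CNF form of G:
  S -> A T1 | C T0 | a
  A -> b
  B -> T0 T1 | b
  C -> S T0 | T0 T1 | a | b
  T0 -> b
  T1 -> a

CYK fill, restricted to cells inside w[1..3]:
  cell(1,1) a: {C,S,T1}  orig:{C,S}
  cell(2,2) b: {A,B,C,T0}  orig:{A,B,C}
  cell(3,3) b: {A,B,C,T0}  orig:{A,B,C}
  cell(1,2) ab: {C,S}
  cell(2,3) bb: {S}
  cell(1,3) abb: {C,S}

Original NTs in T[1,3] deriving "abb": ["C", "S"]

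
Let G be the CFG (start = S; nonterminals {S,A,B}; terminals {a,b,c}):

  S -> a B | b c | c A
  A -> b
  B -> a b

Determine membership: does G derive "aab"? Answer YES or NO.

Convert to CNF:
  S -> T0 B | T1 T2 | T2 A
  A -> b
  B -> T0 T1
  T0 -> a
  T1 -> b
  T2 -> c

CYK fill:
  T[0,0] 'a' = {T0}  orig:{}
  T[1,1] 'a' = {T0}  orig:{}
  T[2,2] 'b' = {A,T1}  orig:{A}
  T[0,1] 'aa' = ∅
  T[1,2] 'ab' = {B}
  T[0,2] 'aab' = {S}

S ∈ T[0,2] ⇒ YES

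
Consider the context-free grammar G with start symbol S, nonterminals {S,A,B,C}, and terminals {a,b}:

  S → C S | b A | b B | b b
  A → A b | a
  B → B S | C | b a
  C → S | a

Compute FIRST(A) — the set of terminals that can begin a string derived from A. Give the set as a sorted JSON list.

Compute FIRST by fixpoint:
[1]
  A via A→a: +{a}
  B via B→b a: +{b}
  C via C→a: +{a}
  S via S→C S: +{a}
  S via S→b A: +{b}
  FIRST[S]={a,b}  FIRST[A]={a}  FIRST[B]={b}  FIRST[C]={a}
[2]
  B via B→C: +{a}
  C via C→S: +{b}
  FIRST[S]={a,b}  FIRST[A]={a}  FIRST[B]={a,b}  FIRST[C]={a,b}
[3] (no change)
  FIRST[S]={a,b}  FIRST[A]={a}  FIRST[B]={a,b}  FIRST[C]={a,b}

FIRST(A) = ["a"]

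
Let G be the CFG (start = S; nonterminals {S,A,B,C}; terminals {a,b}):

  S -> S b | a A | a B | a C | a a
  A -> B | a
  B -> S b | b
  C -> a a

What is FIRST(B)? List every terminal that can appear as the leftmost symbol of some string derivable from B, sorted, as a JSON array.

Compute FIRST by fixpoint:
iter 1:
  A via A→a: +{a}
  B via B→b: +{b}
  C via C→a a: +{a}
  S via S→a A: +{a}
  FIRST(S)={a}  FIRST(A)={a}  FIRST(B)={b}  FIRST(C)={a}
iter 2:
  A via A→B: +{b}
  B via B→S b: +{a}
  FIRST(S)={a}  FIRST(A)={a,b}  FIRST(B)={a,b}  FIRST(C)={a}
iter 3: done
  FIRST(S)={a}  FIRST(A)={a,b}  FIRST(B)={a,b}  FIRST(C)={a}

FIRST(B) = ["a", "b"]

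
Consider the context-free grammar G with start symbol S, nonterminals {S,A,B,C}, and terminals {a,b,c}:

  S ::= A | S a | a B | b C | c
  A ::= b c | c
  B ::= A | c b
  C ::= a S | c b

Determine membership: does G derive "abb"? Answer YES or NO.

CNF form of G:
  S -> S T2 | T0 C | T0 T1 | T2 B | c
  A -> T0 T1 | c
  B -> T0 T1 | T1 T0 | c
  C -> T1 T0 | T2 S
  T0 -> b
  T1 -> c
  T2 -> a

CYK table (by increasing span):
  cell(0,0) a: {T2}  orig:{}
  cell(1,1) b: {T0}  orig:{}
  cell(2,2) b: {T0}  orig:{}
  cell(0,1) ab: ∅
  cell(1,2) bb: ∅
  cell(0,2) abb: ∅

S ∉ T[0,2] ⇒ NO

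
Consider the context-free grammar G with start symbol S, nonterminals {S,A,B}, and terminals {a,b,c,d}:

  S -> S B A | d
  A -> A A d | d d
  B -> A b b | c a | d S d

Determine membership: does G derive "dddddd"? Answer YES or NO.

CNF form of G:
  S -> S X7 | d
  A -> A X4 | T0 T0
  B -> A X5 | T0 X6 | T2 T3
  T0 -> d
  T1 -> b
  T2 -> c
  T3 -> a
  X4 -> A T0
  X5 -> T1 T1
  X6 -> S T0
  X7 -> B A

CYK fill:
  T[0,0] 'd' = {S,T0}  orig:{S}
  T[1,1] 'd' = {S,T0}  orig:{S}
  T[2,2] 'd' = {S,T0}  orig:{S}
  T[3,3] 'd' = {S,T0}  orig:{S}
  T[4,4] 'd' = {S,T0}  orig:{S}
  T[5,5] 'd' = {S,T0}  orig:{S}
  T[0,1] 'dd' = {A,X6}  orig:{A}
  T[1,2] 'dd' = {A,X6}  orig:{A}
  T[2,3] 'dd' = {A,X6}  orig:{A}
  T[3,4] 'dd' = {A,X6}  orig:{A}
  T[4,5] 'dd' = {A,X6}  orig:{A}
  T[0,2] 'ddd' = {B,X4}  orig:{B}
  T[1,3] 'ddd' = {B,X4}  orig:{B}
  T[2,4] 'ddd' = {B,X4}  orig:{B}
  T[3,5] 'ddd' = {B,X4}  orig:{B}
  T[0,3] 'dddd' = ∅
  T[1,4] 'dddd' = ∅
  T[2,5] 'dddd' = ∅
  T[0,4] 'ddddd' = {A,X7}  orig:{A}
  T[1,5] 'ddddd' = {A,X7}  orig:{A}
  T[0,5] 'dddddd' = {S,X4}  orig:{S}

S ∈ T[0,5] ⇒ YES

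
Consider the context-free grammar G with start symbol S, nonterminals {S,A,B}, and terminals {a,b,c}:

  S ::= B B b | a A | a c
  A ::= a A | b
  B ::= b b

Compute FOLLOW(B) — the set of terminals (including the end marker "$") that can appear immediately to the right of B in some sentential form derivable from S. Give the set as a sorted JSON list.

Compute FIRST by fixpoint:
pass 1:
  A via A→a A: +{a}
  A via A→b: +{b}
  B via B→b b: +{b}
  S via S→B B b: +{b}
  S via S→a A: +{a}
  FIRST[S]={a,b}  FIRST[A]={a,b}  FIRST[B]={b}
pass 2: — fixpoint
  FIRST[S]={a,b}  FIRST[A]={a,b}  FIRST[B]={b}

Compute FOLLOW by fixpoint:
FOLLOW(S) := {$}
iter 1:
  S→B B b: FOLLOW(B) ⊇ FIRST(B) = {b}; new: +{b}
  S→a A: FOLLOW(A) ⊇ FOLLOW(S) ⊇ {$}; new: +{$}
  FOLLOW(S)={$}  FOLLOW(A)={$}  FOLLOW(B)={b}
iter 2: (no change)
  FOLLOW(S)={$}  FOLLOW(A)={$}  FOLLOW(B)={b}

FOLLOW(B) = ["b"]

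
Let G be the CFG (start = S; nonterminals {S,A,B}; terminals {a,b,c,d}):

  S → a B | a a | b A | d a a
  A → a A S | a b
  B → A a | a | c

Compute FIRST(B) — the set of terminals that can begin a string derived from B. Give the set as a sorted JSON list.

Compute FIRST by fixpoint:
pass 1:
  A via A→a A S: +{a}
  B via B→A a: +{a}
  B via B→c: +{c}
  S via S→a B: +{a}
  S via S→b A: +{b}
  S via S→d a a: +{d}
  FIRST(S)={a,b,d}  FIRST(A)={a}  FIRST(B)={a,c}
pass 2: (stable)
  FIRST(S)={a,b,d}  FIRST(A)={a}  FIRST(B)={a,c}

FIRST(B) = ["a", "c"]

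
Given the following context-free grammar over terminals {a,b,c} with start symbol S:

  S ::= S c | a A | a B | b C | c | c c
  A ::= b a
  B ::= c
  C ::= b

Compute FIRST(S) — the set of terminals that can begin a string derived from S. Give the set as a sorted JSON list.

FIRST sets, iterate to fixpoint:
round 1:
  A via A→b a: +{b}
  B via B→c: +{c}
  C via C→b: +{b}
  S via S→a A: +{a}
  S via S→b C: +{b}
  S via S→c: +{c}
  FIRST(S)={a,b,c}  FIRST(A)={b}  FIRST(B)={c}  FIRST(C)={b}
round 2: done
  FIRST(S)={a,b,c}  FIRST(A)={b}  FIRST(B)={c}  FIRST(C)={b}

FIRST(S) = ["a", "b", "c"]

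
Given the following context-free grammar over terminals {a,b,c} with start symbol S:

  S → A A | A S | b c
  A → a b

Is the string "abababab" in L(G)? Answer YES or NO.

CNF form of G:
  S -> A A | A S | T1 T2
  A -> T0 T1
  T0 -> a
  T1 -> b
  T2 -> c

CYK table (by increasing span):
  cell(0,0) a: {T0}  orig:{}
  cell(1,1) b: {T1}  orig:{}
  cell(2,2) a: {T0}  orig:{}
  cell(3,3) b: {T1}  orig:{}
  cell(4,4) a: {T0}  orig:{}
  cell(5,5) b: {T1}  orig:{}
  cell(6,6) a: {T0}  orig:{}
  cell(7,7) b: {T1}  orig:{}
  cell(0,1) ab: {A}
  cell(1,2) ba: ∅
  cell(2,3) ab: {A}
  cell(3,4) ba: ∅
  cell(4,5) ab: {A}
  cell(5,6) ba: ∅
  cell(6,7) ab: {A}
  cell(0,2) aba: ∅
  cell(1,3) bab: ∅
  cell(2,4) aba: ∅
  cell(3,5) bab: ∅
  cell(4,6) aba: ∅
  cell(5,7) bab: ∅
  cell(0,3) abab: {S}
  cell(1,4) baba: ∅
  cell(2,5) abab: {S}
  cell(3,6) baba: ∅
  cell(4,7) abab: {S}
  cell(0,4) ababa: ∅
  cell(1,5) babab: ∅
  cell(2,6) ababa: ∅
  cell(3,7) babab: ∅
  cell(0,5) ababab: {S}
  cell(1,6) bababa: ∅
  cell(2,7) ababab: {S}
  cell(0,6) abababa: ∅
  cell(1,7) bababab: ∅
  cell(0,7) abababab: {S}

S ∈ T[0,7] ⇒ YES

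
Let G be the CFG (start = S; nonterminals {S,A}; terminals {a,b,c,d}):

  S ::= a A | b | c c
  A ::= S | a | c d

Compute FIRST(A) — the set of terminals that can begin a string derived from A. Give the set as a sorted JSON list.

Compute FIRST by fixpoint:
[1]
  A via A→a: +{a}
  A via A→c d: +{c}
  S via S→a A: +{a}
  S via S→b: +{b}
  S via S→c c: +{c}
  FIRST(S)={a,b,c}  FIRST(A)={a,c}
[2]
  A via A→S: +{b}
  FIRST(S)={a,b,c}  FIRST(A)={a,b,c}
[3] (no change)
  FIRST(S)={a,b,c}  FIRST(A)={a,b,c}

FIRST(A) = ["a", "b", "c"]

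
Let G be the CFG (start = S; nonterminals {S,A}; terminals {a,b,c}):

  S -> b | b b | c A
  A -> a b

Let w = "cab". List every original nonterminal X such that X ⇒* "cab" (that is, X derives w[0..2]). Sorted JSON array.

CNF form of G:
  S -> T1 T1 | T2 A | b
  A -> T0 T1
  T0 -> a
  T1 -> b
  T2 -> c

Fill CYK table bottom-up, restricted to cells inside w[0..2]:
  [0..0]={T2}  "c"  orig:{}
  [1..1]={T0}  "a"  orig:{}
  [2..2]={S,T1}  "b"  orig:{S}
  [0..1]=∅  "ca"
  [1..2]={A}  "ab"
  [0..2]={S}  "cab"

Original NTs in T[0,2] deriving "cab": ["S"]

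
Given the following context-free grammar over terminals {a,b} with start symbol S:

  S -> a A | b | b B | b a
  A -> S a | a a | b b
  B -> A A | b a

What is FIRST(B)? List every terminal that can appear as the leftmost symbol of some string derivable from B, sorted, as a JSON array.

FIRST iteration:
iter 1:
  A via A→a a: +{a}
  A via A→b b: +{b}
  B via B→A A: +{a,b}
  S via S→a A: +{a}
  S via S→b: +{b}
  S: {a,b}  A: {a,b}  B: {a,b}
iter 2: (stable)
  S: {a,b}  A: {a,b}  B: {a,b}

FIRST(B) = ["a", "b"]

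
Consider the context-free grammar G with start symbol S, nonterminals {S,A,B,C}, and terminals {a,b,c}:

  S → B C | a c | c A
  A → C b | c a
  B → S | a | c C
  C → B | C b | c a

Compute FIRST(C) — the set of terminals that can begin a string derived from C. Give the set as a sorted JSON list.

FIRST sets, iterate to fixpoint:
iter 1:
  A via A→c a: +{c}
  B via B→a: +{a}
  B via B→c C: +{c}
  C via C→B: +{a,c}
  S via S→B C: +{a,c}
  S: {a,c}  A: {c}  B: {a,c}  C: {a,c}
iter 2:
  A via A→C b: +{a}
  S: {a,c}  A: {a,c}  B: {a,c}  C: {a,c}
iter 3: done
  S: {a,c}  A: {a,c}  B: {a,c}  C: {a,c}

FIRST(C) = ["a", "c"]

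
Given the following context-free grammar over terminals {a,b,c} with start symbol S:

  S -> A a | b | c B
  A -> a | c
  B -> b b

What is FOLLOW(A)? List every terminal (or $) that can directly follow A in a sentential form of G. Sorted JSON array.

FIRST iteration:
iter 1:
  A via A→a: +{a}
  A via A→c: +{c}
  B via B→b b: +{b}
  S via S→A a: +{a,c}
  S via S→b: +{b}
  FIRST(S)={a,b,c}  FIRST(A)={a,c}  FIRST(B)={b}
iter 2: (no change)
  FIRST(S)={a,b,c}  FIRST(A)={a,c}  FIRST(B)={b}

FOLLOW iteration:
initialize: $ ∈ FOLLOW(S)
[1]
  S→A a: FOLLOW(A) ⊇ FIRST(a) = {a}; new: +{a}
  S→c B: FOLLOW(B) ⊇ FOLLOW(S) ⊇ {$}; new: +{$}
  S: {$}  A: {a}  B: {$}
[2] (no change)
  S: {$}  A: {a}  B: {$}

FOLLOW(A) = ["a"]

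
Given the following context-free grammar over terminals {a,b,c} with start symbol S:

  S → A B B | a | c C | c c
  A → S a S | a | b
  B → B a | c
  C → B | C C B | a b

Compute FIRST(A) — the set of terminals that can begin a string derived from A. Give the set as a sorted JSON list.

Compute FIRST by fixpoint:
round 1:
  A via A→a: +{a}
  A via A→b: +{b}
  B via B→c: +{c}
  C via C→B: +{c}
  C via C→a b: +{a}
  S via S→A B B: +{a,b}
  S via S→c C: +{c}
  FIRST(S)={a,b,c}  FIRST(A)={a,b}  FIRST(B)={c}  FIRST(C)={a,c}
round 2:
  A via A→S a S: +{c}
  FIRST(S)={a,b,c}  FIRST(A)={a,b,c}  FIRST(B)={c}  FIRST(C)={a,c}
round 3: — fixpoint
  FIRST(S)={a,b,c}  FIRST(A)={a,b,c}  FIRST(B)={c}  FIRST(C)={a,c}

FIRST(A) = ["a", "b", "c"]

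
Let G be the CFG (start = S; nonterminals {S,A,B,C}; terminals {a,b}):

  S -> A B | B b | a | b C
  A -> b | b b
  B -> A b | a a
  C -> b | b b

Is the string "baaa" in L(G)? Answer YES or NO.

CNF form of G:
  S -> A B | B T0 | T0 C | a
  A -> T0 T0 | b
  B -> A T0 | T1 T1
  C -> T0 T0 | b
  T0 -> b
  T1 -> a

CYK table (by increasing span):
  cell(0,0) b: {A,C,T0}  orig:{A,C}
  cell(1,1) a: {S,T1}  orig:{S}
  cell(2,2) a: {S,T1}  orig:{S}
  cell(3,3) a: {S,T1}  orig:{S}
  cell(0,1) ba: ∅
  cell(1,2) aa: {B}
  cell(2,3) aa: {B}
  cell(0,2) baa: {S}
  cell(1,3) aaa: ∅
  cell(0,3) baaa: ∅

S ∉ T[0,3] ⇒ NO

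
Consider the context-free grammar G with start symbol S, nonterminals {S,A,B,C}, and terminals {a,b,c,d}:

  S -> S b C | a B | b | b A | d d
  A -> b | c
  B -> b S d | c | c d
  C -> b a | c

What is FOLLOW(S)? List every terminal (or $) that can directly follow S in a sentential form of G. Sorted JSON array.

FIRST iteration:
round 1:
  A via A→b: +{b}
  A via A→c: +{c}
  B via B→b S d: +{b}
  B via B→c: +{c}
  C via C→b a: +{b}
  C via C→c: +{c}
  S via S→a B: +{a}
  S via S→b: +{b}
  S via S→d d: +{d}
  S: {a,b,d}  A: {b,c}  B: {b,c}  C: {b,c}
round 2: (stable)
  S: {a,b,d}  A: {b,c}  B: {b,c}  C: {b,c}

FOLLOW sets:
seed FOLLOW(S) with $
[1]
  B→b S d: FOLLOW(S) ⊇ FIRST(d) = {d}; new: +{d}
  S→S b C: FOLLOW(S) ⊇ FIRST(b) = {b}; new: +{b}
  S→S b C: FOLLOW(C) ⊇ FOLLOW(S) ⊇ {$,b,d}; new: +{$,b,d}
  S→a B: FOLLOW(B) ⊇ FOLLOW(S) ⊇ {$,b,d}; new: +{$,b,d}
  S→b A: FOLLOW(A) ⊇ FOLLOW(S) ⊇ {$,b,d}; new: +{$,b,d}
  FOLLOW[S]={$,b,d}  FOLLOW[A]={$,b,d}  FOLLOW[B]={$,b,d}  FOLLOW[C]={$,b,d}
[2] (stable)
  FOLLOW[S]={$,b,d}  FOLLOW[A]={$,b,d}  FOLLOW[B]={$,b,d}  FOLLOW[C]={$,b,d}

FOLLOW(S) = ["$", "b", "d"]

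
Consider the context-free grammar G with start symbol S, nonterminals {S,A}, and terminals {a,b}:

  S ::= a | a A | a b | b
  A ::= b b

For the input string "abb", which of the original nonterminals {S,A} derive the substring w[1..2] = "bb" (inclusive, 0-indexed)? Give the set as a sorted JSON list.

Convert to CNF:
  S -> T1 A | T1 T0 | a | b
  A -> T0 T0
  T0 -> b
  T1 -> a

CYK fill (cells [i..j] with 1 ≤ i ≤ j ≤ 2 only):
  [1..1]={S,T0}  "b"  orig:{S}
  [2..2]={S,T0}  "b"  orig:{S}
  [1..2]={A}  "bb"

Original NTs in T[1,2] deriving "bb": ["A"]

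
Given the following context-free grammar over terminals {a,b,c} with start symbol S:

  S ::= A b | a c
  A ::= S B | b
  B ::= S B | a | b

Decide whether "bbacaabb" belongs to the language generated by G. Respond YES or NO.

Convert to CNF:
  S -> A T0 | T1 T2
  A -> S B | b
  B -> S B | a | b
  T0 -> b
  T1 -> a
  T2 -> c

CYK fill:
  cell(0,0) b: {A,B,T0}  orig:{A,B}
  cell(1,1) b: {A,B,T0}  orig:{A,B}
  cell(2,2) a: {B,T1}  orig:{B}
  cell(3,3) c: {T2}  orig:{}
  cell(4,4) a: {B,T1}  orig:{B}
  cell(5,5) a: {B,T1}  orig:{B}
  cell(6,6) b: {A,B,T0}  orig:{A,B}
  cell(7,7) b: {A,B,T0}  orig:{A,B}
  cell(0,1) bb: {S}
  cell(1,2) ba: ∅
  cell(2,3) ac: {S}
  cell(3,4) ca: ∅
  cell(4,5) aa: ∅
  cell(5,6) ab: ∅
  cell(6,7) bb: {S}
  cell(0,2) bba: {A,B}
  cell(1,3) bac: ∅
  cell(2,4) aca: {A,B}
  cell(3,5) caa: ∅
  cell(4,6) aab: ∅
  cell(5,7) abb: ∅
  cell(0,3) bbac: ∅
  cell(1,4) baca: ∅
  cell(2,5) acaa: ∅
  cell(3,6) caab: ∅
  cell(4,7) aabb: ∅
  cell(0,4) bbaca: {A,B}
  cell(1,5) bacaa: ∅
  cell(2,6) acaab: ∅
  cell(3,7) caabb: ∅
  cell(0,5) bbacaa: ∅
  cell(1,6) bacaab: ∅
  cell(2,7) acaabb: ∅
  cell(0,6) bbacaab: ∅
  cell(1,7) bacaabb: ∅
  cell(0,7) bbacaabb: ∅

S ∉ T[0,7] ⇒ NO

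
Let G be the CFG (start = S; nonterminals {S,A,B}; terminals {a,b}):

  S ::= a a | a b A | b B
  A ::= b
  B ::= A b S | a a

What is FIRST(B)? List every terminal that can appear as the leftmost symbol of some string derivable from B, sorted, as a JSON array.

FIRST sets, iterate to fixpoint:
round 1:
  A via A→b: +{b}
  B via B→A b S: +{b}
  B via B→a a: +{a}
  S via S→a a: +{a}
  S via S→b B: +{b}
  S: {a,b}  A: {b}  B: {a,b}
round 2: — fixpoint
  S: {a,b}  A: {b}  B: {a,b}

FIRST(B) = ["a", "b"]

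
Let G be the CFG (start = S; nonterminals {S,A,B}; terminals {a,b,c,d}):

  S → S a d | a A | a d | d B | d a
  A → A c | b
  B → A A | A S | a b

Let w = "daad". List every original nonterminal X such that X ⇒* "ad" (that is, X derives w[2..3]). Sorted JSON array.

CNF form of G:
  S -> S X4 | T1 A | T1 T3 | T3 B | T3 T1
  A -> A T0 | b
  B -> A A | A S | T1 T2
  T0 -> c
  T1 -> a
  T2 -> b
  T3 -> d
  X4 -> T1 T3

CYK table (by increasing span), restricted to cells inside w[2..3]:
  [2..2]={T1}  "a"  orig:{}
  [3..3]={T3}  "d"  orig:{}
  [2..3]={S,X4}  "ad"  orig:{S}

Original NTs in T[2,3] deriving "ad": ["S"]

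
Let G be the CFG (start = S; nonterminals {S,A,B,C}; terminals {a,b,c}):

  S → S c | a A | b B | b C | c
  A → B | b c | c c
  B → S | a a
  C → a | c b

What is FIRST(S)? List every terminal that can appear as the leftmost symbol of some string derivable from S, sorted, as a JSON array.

FIRST iteration:
iter 1:
  A via A→b c: +{b}
  A via A→c c: +{c}
  B via B→a a: +{a}
  C via C→a: +{a}
  C via C→c b: +{c}
  S via S→a A: +{a}
  S via S→b B: +{b}
  S via S→c: +{c}
  FIRST[S]={a,b,c}  FIRST[A]={b,c}  FIRST[B]={a}  FIRST[C]={a,c}
iter 2:
  A via A→B: +{a}
  B via B→S: +{b,c}
  FIRST[S]={a,b,c}  FIRST[A]={a,b,c}  FIRST[B]={a,b,c}  FIRST[C]={a,c}
iter 3: — fixpoint
  FIRST[S]={a,b,c}  FIRST[A]={a,b,c}  FIRST[B]={a,b,c}  FIRST[C]={a,c}

FIRST(S) = ["a", "b", "c"]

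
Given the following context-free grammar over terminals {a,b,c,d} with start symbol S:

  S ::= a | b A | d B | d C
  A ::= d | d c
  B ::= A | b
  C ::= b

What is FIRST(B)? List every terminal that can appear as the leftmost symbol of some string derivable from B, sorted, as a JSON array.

Compute FIRST by fixpoint:
pass 1:
  A via A→d: +{d}
  B via B→A: +{d}
  B via B→b: +{b}
  C via C→b: +{b}
  S via S→a: +{a}
  S via S→b A: +{b}
  S via S→d B: +{d}
  FIRST[S]={a,b,d}  FIRST[A]={d}  FIRST[B]={b,d}  FIRST[C]={b}
pass 2: (no change)
  FIRST[S]={a,b,d}  FIRST[A]={d}  FIRST[B]={b,d}  FIRST[C]={b}

FIRST(B) = ["b", "d"]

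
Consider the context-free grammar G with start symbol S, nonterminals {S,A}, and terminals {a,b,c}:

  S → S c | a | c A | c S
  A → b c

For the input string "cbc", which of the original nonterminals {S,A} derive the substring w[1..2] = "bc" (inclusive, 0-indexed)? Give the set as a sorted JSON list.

CNF form of G:
  S -> S T1 | T1 A | T1 S | a
  A -> T0 T1
  T0 -> b
  T1 -> c

CYK table (by increasing span) — only the sub-triangle for w[1..2]:
  cell(1,1) b: {T0}  orig:{}
  cell(2,2) c: {T1}  orig:{}
  cell(1,2) bc: {A}

Original NTs in T[1,2] deriving "bc": ["A"]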